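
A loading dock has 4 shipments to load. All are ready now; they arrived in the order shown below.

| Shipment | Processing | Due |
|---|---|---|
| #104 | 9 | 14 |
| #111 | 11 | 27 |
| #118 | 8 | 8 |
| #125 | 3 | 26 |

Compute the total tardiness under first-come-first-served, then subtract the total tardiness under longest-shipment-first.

-6

FIFO (arrival order): #104 #111 #118 #125.
#104: 0→9, due 14, tardiness 0
#111: 9→20, due 27, tardiness 0
#118: 20→28, due 8, tardiness 20
#125: 28→31, due 26, tardiness 5
Sum = 0+0+20+5 = 25.
LPT (decreasing processing time): #111 #104 #118 #125.
#111: 0→11, due 27, tardiness 0
#104: 11→20, due 14, tardiness 6
#118: 20→28, due 8, tardiness 20
#125: 28→31, due 26, tardiness 5
Sum = 0+6+20+5 = 31.
Difference = 25 − 31 = -6.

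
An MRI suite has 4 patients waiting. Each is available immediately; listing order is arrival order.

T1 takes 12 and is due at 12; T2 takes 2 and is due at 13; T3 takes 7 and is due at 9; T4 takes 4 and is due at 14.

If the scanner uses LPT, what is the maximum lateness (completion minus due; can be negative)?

12

LPT (decreasing processing time): T1 T3 T4 T2.
T1: 0→12, due 12, lateness 0
T3: 12→19, due 9, lateness 10
T4: 19→23, due 14, lateness 9
T2: 23→25, due 13, lateness 12
Maximum = 12.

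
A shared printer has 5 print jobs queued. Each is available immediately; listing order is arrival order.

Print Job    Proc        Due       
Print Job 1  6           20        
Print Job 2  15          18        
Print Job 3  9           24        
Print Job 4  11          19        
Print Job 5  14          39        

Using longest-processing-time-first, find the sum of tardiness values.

81

LPT (decreasing processing time): Print Job 2 Print Job 5 Print Job 4 Print Job 3 Print Job 1.
Print Job 2: 0→15, due 18, tardiness 0
Print Job 5: 15→29, due 39, tardiness 0
Print Job 4: 29→40, due 19, tardiness 21
Print Job 3: 40→49, due 24, tardiness 25
Print Job 1: 49→55, due 20, tardiness 35
Sum = 0+0+21+25+35 = 81.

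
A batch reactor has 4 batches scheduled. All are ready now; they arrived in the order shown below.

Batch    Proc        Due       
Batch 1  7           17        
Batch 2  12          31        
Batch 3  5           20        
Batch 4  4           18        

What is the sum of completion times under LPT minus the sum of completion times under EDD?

21

LPT (decreasing processing time): Batch 2 Batch 1 Batch 3 Batch 4.
Batch 2: 0→12
Batch 1: 12→19
Batch 3: 19→24
Batch 4: 24→28
Sum = 12+19+24+28 = 83.
EDD (increasing due date): Batch 1 Batch 4 Batch 3 Batch 2.
Batch 1: 0→7
Batch 4: 7→11
Batch 3: 11→16
Batch 2: 16→28
Sum = 7+11+16+28 = 62.
Difference = 83 − 62 = 21.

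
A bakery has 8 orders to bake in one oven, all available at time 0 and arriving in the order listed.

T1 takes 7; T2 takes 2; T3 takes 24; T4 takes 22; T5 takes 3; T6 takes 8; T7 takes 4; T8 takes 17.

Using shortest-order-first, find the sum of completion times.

247

SPT (increasing processing time): T2 T5 T7 T1 T6 T8 T4 T3.
T2: 0→2
T5: 2→5
T7: 5→9
T1: 9→16
T6: 16→24
T8: 24→41
T4: 41→63
T3: 63→87
Sum = 2+5+9+16+24+41+63+87 = 247.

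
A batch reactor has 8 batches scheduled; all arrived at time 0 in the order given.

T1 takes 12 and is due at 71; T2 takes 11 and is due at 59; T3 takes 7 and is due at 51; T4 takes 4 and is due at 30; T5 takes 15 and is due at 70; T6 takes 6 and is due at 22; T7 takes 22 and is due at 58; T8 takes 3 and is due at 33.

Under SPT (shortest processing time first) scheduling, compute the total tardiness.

SPT (increasing processing time): T8 T4 T6 T3 T2 T1 T5 T7.
T8: 0→3, due 33, tardiness 0
T4: 3→7, due 30, tardiness 0
T6: 7→13, due 22, tardiness 0
T3: 13→20, due 51, tardiness 0
T2: 20→31, due 59, tardiness 0
T1: 31→43, due 71, tardiness 0
T5: 43→58, due 70, tardiness 0
T7: 58→80, due 58, tardiness 22
Sum = 0+0+0+0+0+0+0+22 = 22.

22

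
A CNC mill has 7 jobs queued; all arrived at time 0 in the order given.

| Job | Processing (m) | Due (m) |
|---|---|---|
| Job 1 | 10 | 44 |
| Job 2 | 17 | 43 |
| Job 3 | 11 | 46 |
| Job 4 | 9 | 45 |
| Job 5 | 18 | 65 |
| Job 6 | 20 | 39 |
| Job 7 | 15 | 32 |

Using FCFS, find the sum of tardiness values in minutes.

FIFO (arrival order): Job 1 Job 2 Job 3 Job 4 Job 5 Job 6 Job 7.
Job 1: 0→10, due 44, tardiness 0
Job 2: 10→27, due 43, tardiness 0
Job 3: 27→38, due 46, tardiness 0
Job 4: 38→47, due 45, tardiness 2
Job 5: 47→65, due 65, tardiness 0
Job 6: 65→85, due 39, tardiness 46
Job 7: 85→100, due 32, tardiness 68
Sum = 0+0+0+2+0+46+68 = 116.

116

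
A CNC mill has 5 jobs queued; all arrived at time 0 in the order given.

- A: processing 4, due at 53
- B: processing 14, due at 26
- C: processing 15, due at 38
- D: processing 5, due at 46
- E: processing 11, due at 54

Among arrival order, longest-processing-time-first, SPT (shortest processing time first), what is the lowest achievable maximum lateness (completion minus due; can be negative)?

FIFO (arrival order): A B C D E.
A: 0→4, due 53, lateness -49
B: 4→18, due 26, lateness -8
C: 18→33, due 38, lateness -5
D: 33→38, due 46, lateness -8
E: 38→49, due 54, lateness -5
Maximum = -5.
LPT (decreasing processing time): C B E D A.
C: 0→15, due 38, lateness -23
B: 15→29, due 26, lateness 3
E: 29→40, due 54, lateness -14
D: 40→45, due 46, lateness -1
A: 45→49, due 53, lateness -4
Maximum = 3.
SPT (increasing processing time): A D E B C.
A: 0→4, due 53, lateness -49
D: 4→9, due 46, lateness -37
E: 9→20, due 54, lateness -34
B: 20→34, due 26, lateness 8
C: 34→49, due 38, lateness 11
Maximum = 11.
FIFO -5, LPT 3, SPT 11 → minimum -5.

-5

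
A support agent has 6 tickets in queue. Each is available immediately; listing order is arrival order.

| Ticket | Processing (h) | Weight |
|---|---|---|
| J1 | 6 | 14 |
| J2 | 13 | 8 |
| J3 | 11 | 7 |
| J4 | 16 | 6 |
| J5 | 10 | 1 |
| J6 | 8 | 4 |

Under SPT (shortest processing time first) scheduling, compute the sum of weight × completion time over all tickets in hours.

1177

SPT (increasing processing time): J1 J6 J5 J3 J2 J4.
J1: finishes 6, weight 14, w·C = 84
J6: finishes 14, weight 4, w·C = 56
J5: finishes 24, weight 1, w·C = 24
J3: finishes 35, weight 7, w·C = 245
J2: finishes 48, weight 8, w·C = 384
J4: finishes 64, weight 6, w·C = 384
Sum = 84+56+24+245+384+384 = 1177.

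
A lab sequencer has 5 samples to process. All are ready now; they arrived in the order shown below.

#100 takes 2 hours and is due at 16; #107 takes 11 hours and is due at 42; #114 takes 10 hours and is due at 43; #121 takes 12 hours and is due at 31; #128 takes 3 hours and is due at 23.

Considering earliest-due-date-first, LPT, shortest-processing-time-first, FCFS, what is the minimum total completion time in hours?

86

EDD (increasing due date): #100 #128 #121 #107 #114.
#100: 0→2
#128: 2→5
#121: 5→17
#107: 17→28
#114: 28→38
Sum = 2+5+17+28+38 = 90.
LPT (decreasing processing time): #121 #107 #114 #128 #100.
#121: 0→12
#107: 12→23
#114: 23→33
#128: 33→36
#100: 36→38
Sum = 12+23+33+36+38 = 142.
SPT (increasing processing time): #100 #128 #114 #107 #121.
#100: 0→2
#128: 2→5
#114: 5→15
#107: 15→26
#121: 26→38
Sum = 2+5+15+26+38 = 86.
FIFO (arrival order): #100 #107 #114 #121 #128.
#100: 0→2
#107: 2→13
#114: 13→23
#121: 23→35
#128: 35→38
Sum = 2+13+23+35+38 = 111.
EDD 90, LPT 142, SPT 86, FIFO 111 → minimum 86.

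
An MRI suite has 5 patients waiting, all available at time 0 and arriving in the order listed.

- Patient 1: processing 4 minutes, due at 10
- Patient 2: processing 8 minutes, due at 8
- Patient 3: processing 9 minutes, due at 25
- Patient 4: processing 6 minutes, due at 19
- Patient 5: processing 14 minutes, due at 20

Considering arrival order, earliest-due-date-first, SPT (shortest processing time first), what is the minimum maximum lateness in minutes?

16

FIFO (arrival order): Patient 1 Patient 2 Patient 3 Patient 4 Patient 5.
Patient 1: 0→4, due 10, lateness -6
Patient 2: 4→12, due 8, lateness 4
Patient 3: 12→21, due 25, lateness -4
Patient 4: 21→27, due 19, lateness 8
Patient 5: 27→41, due 20, lateness 21
Maximum = 21.
EDD (increasing due date): Patient 2 Patient 1 Patient 4 Patient 5 Patient 3.
Patient 2: 0→8, due 8, lateness 0
Patient 1: 8→12, due 10, lateness 2
Patient 4: 12→18, due 19, lateness -1
Patient 5: 18→32, due 20, lateness 12
Patient 3: 32→41, due 25, lateness 16
Maximum = 16.
SPT (increasing processing time): Patient 1 Patient 4 Patient 2 Patient 3 Patient 5.
Patient 1: 0→4, due 10, lateness -6
Patient 4: 4→10, due 19, lateness -9
Patient 2: 10→18, due 8, lateness 10
Patient 3: 18→27, due 25, lateness 2
Patient 5: 27→41, due 20, lateness 21
Maximum = 21.
FIFO 21, EDD 16, SPT 21 → minimum 16.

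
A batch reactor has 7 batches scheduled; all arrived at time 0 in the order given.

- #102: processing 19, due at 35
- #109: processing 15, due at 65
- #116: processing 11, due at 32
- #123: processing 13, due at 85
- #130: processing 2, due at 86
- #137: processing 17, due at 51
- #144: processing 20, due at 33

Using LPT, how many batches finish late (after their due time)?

LPT (decreasing processing time): #144 #102 #137 #109 #123 #116 #130.
#144: 0→20, due 33, tardiness 0
#102: 20→39, due 35, tardiness 4
#137: 39→56, due 51, tardiness 5
#109: 56→71, due 65, tardiness 6
#123: 71→84, due 85, tardiness 0
#116: 84→95, due 32, tardiness 63
#130: 95→97, due 86, tardiness 11
Late batches: 5.

5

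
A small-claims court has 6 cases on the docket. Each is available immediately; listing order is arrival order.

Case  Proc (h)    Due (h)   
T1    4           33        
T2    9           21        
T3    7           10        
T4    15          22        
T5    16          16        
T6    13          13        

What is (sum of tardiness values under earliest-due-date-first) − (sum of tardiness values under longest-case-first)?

EDD (increasing due date): T3 T6 T5 T2 T4 T1.
T3: 0→7, due 10, tardiness 0
T6: 7→20, due 13, tardiness 7
T5: 20→36, due 16, tardiness 20
T2: 36→45, due 21, tardiness 24
T4: 45→60, due 22, tardiness 38
T1: 60→64, due 33, tardiness 31
Sum = 0+7+20+24+38+31 = 120.
LPT (decreasing processing time): T5 T4 T6 T2 T3 T1.
T5: 0→16, due 16, tardiness 0
T4: 16→31, due 22, tardiness 9
T6: 31→44, due 13, tardiness 31
T2: 44→53, due 21, tardiness 32
T3: 53→60, due 10, tardiness 50
T1: 60→64, due 33, tardiness 31
Sum = 0+9+31+32+50+31 = 153.
Difference = 120 − 153 = -33.

-33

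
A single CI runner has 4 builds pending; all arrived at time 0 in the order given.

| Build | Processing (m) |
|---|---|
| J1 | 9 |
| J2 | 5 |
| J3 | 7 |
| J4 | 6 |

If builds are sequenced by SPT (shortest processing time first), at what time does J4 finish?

SPT (increasing processing time): J2 J4 J3 J1.
J2: 0→5
J4: 5→11

11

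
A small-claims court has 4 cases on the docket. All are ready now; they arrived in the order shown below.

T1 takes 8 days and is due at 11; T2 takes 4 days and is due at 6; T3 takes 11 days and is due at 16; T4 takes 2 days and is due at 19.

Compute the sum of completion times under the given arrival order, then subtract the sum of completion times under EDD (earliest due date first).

4

FIFO (arrival order): T1 T2 T3 T4.
T1: 0→8
T2: 8→12
T3: 12→23
T4: 23→25
Sum = 8+12+23+25 = 68.
EDD (increasing due date): T2 T1 T3 T4.
T2: 0→4
T1: 4→12
T3: 12→23
T4: 23→25
Sum = 4+12+23+25 = 64.
Difference = 68 − 64 = 4.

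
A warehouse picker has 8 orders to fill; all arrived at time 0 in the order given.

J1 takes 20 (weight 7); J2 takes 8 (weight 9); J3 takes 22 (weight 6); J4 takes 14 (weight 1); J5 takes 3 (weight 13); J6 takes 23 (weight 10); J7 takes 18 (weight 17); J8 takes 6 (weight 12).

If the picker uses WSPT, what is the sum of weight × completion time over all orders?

WSPT (decreasing weight/processing-time ratio): J5 J8 J2 J7 J6 J1 J3 J4.
J5: finishes 3, weight 13, w·C = 39
J8: finishes 9, weight 12, w·C = 108
J2: finishes 17, weight 9, w·C = 153
J7: finishes 35, weight 17, w·C = 595
J6: finishes 58, weight 10, w·C = 580
J1: finishes 78, weight 7, w·C = 546
J3: finishes 100, weight 6, w·C = 600
J4: finishes 114, weight 1, w·C = 114
Sum = 39+108+153+595+580+546+600+114 = 2735.

2735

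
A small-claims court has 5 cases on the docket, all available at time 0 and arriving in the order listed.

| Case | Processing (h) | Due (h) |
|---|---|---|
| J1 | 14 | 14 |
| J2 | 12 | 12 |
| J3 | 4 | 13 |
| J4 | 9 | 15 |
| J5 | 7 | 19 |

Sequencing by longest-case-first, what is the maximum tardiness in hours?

LPT (decreasing processing time): J1 J2 J4 J5 J3.
J1: 0→14, due 14, tardiness 0
J2: 14→26, due 12, tardiness 14
J4: 26→35, due 15, tardiness 20
J5: 35→42, due 19, tardiness 23
J3: 42→46, due 13, tardiness 33
Maximum = 33.

33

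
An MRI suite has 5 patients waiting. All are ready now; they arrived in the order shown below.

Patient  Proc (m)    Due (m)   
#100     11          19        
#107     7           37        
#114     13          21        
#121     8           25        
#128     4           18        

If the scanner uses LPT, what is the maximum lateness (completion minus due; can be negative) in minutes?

25

LPT (decreasing processing time): #114 #100 #121 #107 #128.
#114: 0→13, due 21, lateness -8
#100: 13→24, due 19, lateness 5
#121: 24→32, due 25, lateness 7
#107: 32→39, due 37, lateness 2
#128: 39→43, due 18, lateness 25
Maximum = 25.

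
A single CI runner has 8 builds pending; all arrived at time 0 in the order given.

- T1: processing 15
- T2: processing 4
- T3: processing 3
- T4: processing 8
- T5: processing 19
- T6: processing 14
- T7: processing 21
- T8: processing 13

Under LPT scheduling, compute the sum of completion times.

548

LPT (decreasing processing time): T7 T5 T1 T6 T8 T4 T2 T3.
T7: 0→21
T5: 21→40
T1: 40→55
T6: 55→69
T8: 69→82
T4: 82→90
T2: 90→94
T3: 94→97
Sum = 21+40+55+69+82+90+94+97 = 548.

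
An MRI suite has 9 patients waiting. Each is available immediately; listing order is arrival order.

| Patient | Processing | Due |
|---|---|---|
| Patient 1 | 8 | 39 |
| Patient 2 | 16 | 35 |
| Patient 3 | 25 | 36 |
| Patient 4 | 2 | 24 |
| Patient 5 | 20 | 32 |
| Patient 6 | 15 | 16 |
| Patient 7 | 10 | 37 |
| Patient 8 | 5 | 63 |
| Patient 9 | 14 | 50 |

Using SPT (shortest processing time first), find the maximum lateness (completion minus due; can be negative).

79

SPT (increasing processing time): Patient 4 Patient 8 Patient 1 Patient 7 Patient 9 Patient 6 Patient 2 Patient 5 Patient 3.
Patient 4: 0→2, due 24, lateness -22
Patient 8: 2→7, due 63, lateness -56
Patient 1: 7→15, due 39, lateness -24
Patient 7: 15→25, due 37, lateness -12
Patient 9: 25→39, due 50, lateness -11
Patient 6: 39→54, due 16, lateness 38
Patient 2: 54→70, due 35, lateness 35
Patient 5: 70→90, due 32, lateness 58
Patient 3: 90→115, due 36, lateness 79
Maximum = 79.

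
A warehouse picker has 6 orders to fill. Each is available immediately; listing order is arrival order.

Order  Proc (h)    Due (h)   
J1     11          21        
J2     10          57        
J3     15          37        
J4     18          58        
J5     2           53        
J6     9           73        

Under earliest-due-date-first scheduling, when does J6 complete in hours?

EDD (increasing due date): J1 J3 J5 J2 J4 J6.
J1: 0→11
J3: 11→26
J5: 26→28
J2: 28→38
J4: 38→56
J6: 56→65

65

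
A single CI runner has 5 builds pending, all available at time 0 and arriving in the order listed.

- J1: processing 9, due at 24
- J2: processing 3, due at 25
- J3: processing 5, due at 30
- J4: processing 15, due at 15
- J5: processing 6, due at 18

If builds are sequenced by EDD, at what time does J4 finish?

EDD (increasing due date): J4 J5 J1 J2 J3.
J4: 0→15

15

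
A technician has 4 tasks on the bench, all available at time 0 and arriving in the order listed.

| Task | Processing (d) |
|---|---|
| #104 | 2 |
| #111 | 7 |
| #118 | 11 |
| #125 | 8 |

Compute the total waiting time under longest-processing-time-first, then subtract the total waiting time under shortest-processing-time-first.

LPT (decreasing processing time): #118 #125 #111 #104.
#118: waits 0, runs 0→11
#125: waits 11, runs 11→19
#111: waits 19, runs 19→26
#104: waits 26, runs 26→28
Sum = 0+11+19+26 = 56.
SPT (increasing processing time): #104 #111 #125 #118.
#104: waits 0, runs 0→2
#111: waits 2, runs 2→9
#125: waits 9, runs 9→17
#118: waits 17, runs 17→28
Sum = 0+2+9+17 = 28.
Difference = 56 − 28 = 28.

28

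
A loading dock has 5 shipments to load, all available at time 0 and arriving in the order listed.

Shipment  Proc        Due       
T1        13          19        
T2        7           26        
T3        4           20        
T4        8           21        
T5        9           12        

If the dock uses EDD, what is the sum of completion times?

132

EDD (increasing due date): T5 T1 T3 T4 T2.
T5: 0→9
T1: 9→22
T3: 22→26
T4: 26→34
T2: 34→41
Sum = 9+22+26+34+41 = 132.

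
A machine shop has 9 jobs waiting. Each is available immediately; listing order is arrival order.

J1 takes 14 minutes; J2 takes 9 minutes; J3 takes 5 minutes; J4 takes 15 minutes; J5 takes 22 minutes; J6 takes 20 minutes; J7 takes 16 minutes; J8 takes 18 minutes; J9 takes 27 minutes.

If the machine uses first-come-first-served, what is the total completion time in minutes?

FIFO (arrival order): J1 J2 J3 J4 J5 J6 J7 J8 J9.
J1: 0→14
J2: 14→23
J3: 23→28
J4: 28→43
J5: 43→65
J6: 65→85
J7: 85→101
J8: 101→119
J9: 119→146
Sum = 14+23+28+43+65+85+101+119+146 = 624.

624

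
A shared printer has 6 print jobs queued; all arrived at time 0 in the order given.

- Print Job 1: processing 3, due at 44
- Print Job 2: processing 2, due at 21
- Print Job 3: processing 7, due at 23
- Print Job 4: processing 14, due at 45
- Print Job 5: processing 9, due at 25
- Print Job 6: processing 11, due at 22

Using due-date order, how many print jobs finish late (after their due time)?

2

EDD (increasing due date): Print Job 2 Print Job 6 Print Job 3 Print Job 5 Print Job 1 Print Job 4.
Print Job 2: 0→2, due 21, tardiness 0
Print Job 6: 2→13, due 22, tardiness 0
Print Job 3: 13→20, due 23, tardiness 0
Print Job 5: 20→29, due 25, tardiness 4
Print Job 1: 29→32, due 44, tardiness 0
Print Job 4: 32→46, due 45, tardiness 1
Late print jobs: 2.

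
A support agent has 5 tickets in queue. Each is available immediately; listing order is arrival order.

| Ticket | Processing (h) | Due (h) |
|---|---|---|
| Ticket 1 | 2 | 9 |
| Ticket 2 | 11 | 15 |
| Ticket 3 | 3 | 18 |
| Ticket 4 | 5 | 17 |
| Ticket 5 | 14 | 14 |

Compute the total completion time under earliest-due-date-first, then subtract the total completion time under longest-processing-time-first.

-25

EDD (increasing due date): Ticket 1 Ticket 5 Ticket 2 Ticket 4 Ticket 3.
Ticket 1: 0→2
Ticket 5: 2→16
Ticket 2: 16→27
Ticket 4: 27→32
Ticket 3: 32→35
Sum = 2+16+27+32+35 = 112.
LPT (decreasing processing time): Ticket 5 Ticket 2 Ticket 4 Ticket 3 Ticket 1.
Ticket 5: 0→14
Ticket 2: 14→25
Ticket 4: 25→30
Ticket 3: 30→33
Ticket 1: 33→35
Sum = 14+25+30+33+35 = 137.
Difference = 112 − 137 = -25.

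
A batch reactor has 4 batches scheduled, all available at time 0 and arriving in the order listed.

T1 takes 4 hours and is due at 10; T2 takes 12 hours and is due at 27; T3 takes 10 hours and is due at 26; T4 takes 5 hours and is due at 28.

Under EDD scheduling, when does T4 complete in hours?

EDD (increasing due date): T1 T3 T2 T4.
T1: 0→4
T3: 4→14
T2: 14→26
T4: 26→31

31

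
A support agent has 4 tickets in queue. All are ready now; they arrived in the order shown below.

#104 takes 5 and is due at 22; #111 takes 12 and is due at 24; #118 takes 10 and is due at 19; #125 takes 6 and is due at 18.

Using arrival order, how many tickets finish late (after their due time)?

FIFO (arrival order): #104 #111 #118 #125.
#104: 0→5, due 22, tardiness 0
#111: 5→17, due 24, tardiness 0
#118: 17→27, due 19, tardiness 8
#125: 27→33, due 18, tardiness 15
Late tickets: 2.

2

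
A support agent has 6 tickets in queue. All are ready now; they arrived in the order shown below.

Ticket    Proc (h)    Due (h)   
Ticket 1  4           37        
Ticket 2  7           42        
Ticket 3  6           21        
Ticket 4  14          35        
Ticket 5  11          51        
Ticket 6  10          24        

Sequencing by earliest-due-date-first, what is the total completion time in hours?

179

EDD (increasing due date): Ticket 3 Ticket 6 Ticket 4 Ticket 1 Ticket 2 Ticket 5.
Ticket 3: 0→6
Ticket 6: 6→16
Ticket 4: 16→30
Ticket 1: 30→34
Ticket 2: 34→41
Ticket 5: 41→52
Sum = 6+16+30+34+41+52 = 179.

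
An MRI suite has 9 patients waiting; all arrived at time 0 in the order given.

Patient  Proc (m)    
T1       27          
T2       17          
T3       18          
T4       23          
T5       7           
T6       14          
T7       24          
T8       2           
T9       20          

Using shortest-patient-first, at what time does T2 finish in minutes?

SPT (increasing processing time): T8 T5 T6 T2 T3 T9 T4 T7 T1.
T8: 0→2
T5: 2→9
T6: 9→23
T2: 23→40

40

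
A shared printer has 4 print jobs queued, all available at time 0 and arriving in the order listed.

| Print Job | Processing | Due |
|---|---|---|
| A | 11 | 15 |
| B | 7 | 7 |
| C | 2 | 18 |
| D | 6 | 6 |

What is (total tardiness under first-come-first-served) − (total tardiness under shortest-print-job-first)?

12

FIFO (arrival order): A B C D.
A: 0→11, due 15, tardiness 0
B: 11→18, due 7, tardiness 11
C: 18→20, due 18, tardiness 2
D: 20→26, due 6, tardiness 20
Sum = 0+11+2+20 = 33.
SPT (increasing processing time): C D B A.
C: 0→2, due 18, tardiness 0
D: 2→8, due 6, tardiness 2
B: 8→15, due 7, tardiness 8
A: 15→26, due 15, tardiness 11
Sum = 0+2+8+11 = 21.
Difference = 33 − 21 = 12.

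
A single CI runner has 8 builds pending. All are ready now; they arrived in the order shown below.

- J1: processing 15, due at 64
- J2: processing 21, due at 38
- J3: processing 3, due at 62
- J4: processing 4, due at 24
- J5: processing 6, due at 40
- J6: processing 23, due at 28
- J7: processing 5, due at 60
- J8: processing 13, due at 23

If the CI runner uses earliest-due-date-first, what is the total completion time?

435

EDD (increasing due date): J8 J4 J6 J2 J5 J7 J3 J1.
J8: 0→13
J4: 13→17
J6: 17→40
J2: 40→61
J5: 61→67
J7: 67→72
J3: 72→75
J1: 75→90
Sum = 13+17+40+61+67+72+75+90 = 435.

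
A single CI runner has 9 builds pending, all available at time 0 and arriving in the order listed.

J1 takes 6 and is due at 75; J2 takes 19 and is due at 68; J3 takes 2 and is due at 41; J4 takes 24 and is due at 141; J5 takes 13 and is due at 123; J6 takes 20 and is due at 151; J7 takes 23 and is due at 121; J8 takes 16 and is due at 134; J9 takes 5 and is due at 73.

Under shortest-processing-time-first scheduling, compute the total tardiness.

0

SPT (increasing processing time): J3 J9 J1 J5 J8 J2 J6 J7 J4.
J3: 0→2, due 41, tardiness 0
J9: 2→7, due 73, tardiness 0
J1: 7→13, due 75, tardiness 0
J5: 13→26, due 123, tardiness 0
J8: 26→42, due 134, tardiness 0
J2: 42→61, due 68, tardiness 0
J6: 61→81, due 151, tardiness 0
J7: 81→104, due 121, tardiness 0
J4: 104→128, due 141, tardiness 0
Sum = 0+0+0+0+0+0+0+0+0 = 0.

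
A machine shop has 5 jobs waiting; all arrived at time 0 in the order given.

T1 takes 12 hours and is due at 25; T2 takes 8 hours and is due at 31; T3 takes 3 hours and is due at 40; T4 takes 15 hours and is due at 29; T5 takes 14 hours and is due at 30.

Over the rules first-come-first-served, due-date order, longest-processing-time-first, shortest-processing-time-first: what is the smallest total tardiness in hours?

30

FIFO (arrival order): T1 T2 T3 T4 T5.
T1: 0→12, due 25, tardiness 0
T2: 12→20, due 31, tardiness 0
T3: 20→23, due 40, tardiness 0
T4: 23→38, due 29, tardiness 9
T5: 38→52, due 30, tardiness 22
Sum = 0+0+0+9+22 = 31.
EDD (increasing due date): T1 T4 T5 T2 T3.
T1: 0→12, due 25, tardiness 0
T4: 12→27, due 29, tardiness 0
T5: 27→41, due 30, tardiness 11
T2: 41→49, due 31, tardiness 18
T3: 49→52, due 40, tardiness 12
Sum = 0+0+11+18+12 = 41.
LPT (decreasing processing time): T4 T5 T1 T2 T3.
T4: 0→15, due 29, tardiness 0
T5: 15→29, due 30, tardiness 0
T1: 29→41, due 25, tardiness 16
T2: 41→49, due 31, tardiness 18
T3: 49→52, due 40, tardiness 12
Sum = 0+0+16+18+12 = 46.
SPT (increasing processing time): T3 T2 T1 T5 T4.
T3: 0→3, due 40, tardiness 0
T2: 3→11, due 31, tardiness 0
T1: 11→23, due 25, tardiness 0
T5: 23→37, due 30, tardiness 7
T4: 37→52, due 29, tardiness 23
Sum = 0+0+0+7+23 = 30.
FIFO 31, EDD 41, LPT 46, SPT 30 → minimum 30.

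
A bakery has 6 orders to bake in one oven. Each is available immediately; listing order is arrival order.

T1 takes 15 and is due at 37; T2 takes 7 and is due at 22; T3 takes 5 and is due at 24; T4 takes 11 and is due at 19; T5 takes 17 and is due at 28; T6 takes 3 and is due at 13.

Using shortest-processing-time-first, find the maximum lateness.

SPT (increasing processing time): T6 T3 T2 T4 T1 T5.
T6: 0→3, due 13, lateness -10
T3: 3→8, due 24, lateness -16
T2: 8→15, due 22, lateness -7
T4: 15→26, due 19, lateness 7
T1: 26→41, due 37, lateness 4
T5: 41→58, due 28, lateness 30
Maximum = 30.

30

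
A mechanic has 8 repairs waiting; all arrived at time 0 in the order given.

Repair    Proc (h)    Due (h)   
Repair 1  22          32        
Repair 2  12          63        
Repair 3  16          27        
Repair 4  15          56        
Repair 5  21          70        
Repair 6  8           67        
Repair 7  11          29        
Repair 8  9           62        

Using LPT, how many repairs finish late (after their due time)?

LPT (decreasing processing time): Repair 1 Repair 5 Repair 3 Repair 4 Repair 2 Repair 7 Repair 8 Repair 6.
Repair 1: 0→22, due 32, tardiness 0
Repair 5: 22→43, due 70, tardiness 0
Repair 3: 43→59, due 27, tardiness 32
Repair 4: 59→74, due 56, tardiness 18
Repair 2: 74→86, due 63, tardiness 23
Repair 7: 86→97, due 29, tardiness 68
Repair 8: 97→106, due 62, tardiness 44
Repair 6: 106→114, due 67, tardiness 47
Late repairs: 6.

6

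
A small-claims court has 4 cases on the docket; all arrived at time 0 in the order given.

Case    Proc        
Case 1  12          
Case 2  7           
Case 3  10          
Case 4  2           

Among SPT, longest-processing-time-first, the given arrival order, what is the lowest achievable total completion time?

61

SPT (increasing processing time): Case 4 Case 2 Case 3 Case 1.
Case 4: 0→2
Case 2: 2→9
Case 3: 9→19
Case 1: 19→31
Sum = 2+9+19+31 = 61.
LPT (decreasing processing time): Case 1 Case 3 Case 2 Case 4.
Case 1: 0→12
Case 3: 12→22
Case 2: 22→29
Case 4: 29→31
Sum = 12+22+29+31 = 94.
FIFO (arrival order): Case 1 Case 2 Case 3 Case 4.
Case 1: 0→12
Case 2: 12→19
Case 3: 19→29
Case 4: 29→31
Sum = 12+19+29+31 = 91.
SPT 61, LPT 94, FIFO 91 → minimum 61.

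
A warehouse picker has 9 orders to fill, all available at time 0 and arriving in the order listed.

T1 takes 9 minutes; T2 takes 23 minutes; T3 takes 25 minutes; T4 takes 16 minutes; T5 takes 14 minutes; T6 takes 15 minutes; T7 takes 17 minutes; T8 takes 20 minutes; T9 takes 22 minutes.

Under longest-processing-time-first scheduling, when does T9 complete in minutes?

70

LPT (decreasing processing time): T3 T2 T9 T8 T7 T4 T6 T5 T1.
T3: 0→25
T2: 25→48
T9: 48→70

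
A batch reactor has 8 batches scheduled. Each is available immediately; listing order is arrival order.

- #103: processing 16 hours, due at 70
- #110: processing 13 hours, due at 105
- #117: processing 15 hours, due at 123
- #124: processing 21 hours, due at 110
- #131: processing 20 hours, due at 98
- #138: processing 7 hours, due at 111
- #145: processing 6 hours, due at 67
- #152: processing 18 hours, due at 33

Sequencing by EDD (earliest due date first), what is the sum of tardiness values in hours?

EDD (increasing due date): #152 #145 #103 #131 #110 #124 #138 #117.
#152: 0→18, due 33, tardiness 0
#145: 18→24, due 67, tardiness 0
#103: 24→40, due 70, tardiness 0
#131: 40→60, due 98, tardiness 0
#110: 60→73, due 105, tardiness 0
#124: 73→94, due 110, tardiness 0
#138: 94→101, due 111, tardiness 0
#117: 101→116, due 123, tardiness 0
Sum = 0+0+0+0+0+0+0+0 = 0.

0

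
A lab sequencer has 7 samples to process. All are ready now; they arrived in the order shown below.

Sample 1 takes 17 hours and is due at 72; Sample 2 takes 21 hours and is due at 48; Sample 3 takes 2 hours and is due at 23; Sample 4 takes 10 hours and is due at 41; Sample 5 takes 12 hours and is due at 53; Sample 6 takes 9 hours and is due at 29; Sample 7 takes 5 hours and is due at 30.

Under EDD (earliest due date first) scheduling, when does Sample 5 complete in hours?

EDD (increasing due date): Sample 3 Sample 6 Sample 7 Sample 4 Sample 2 Sample 5 Sample 1.
Sample 3: 0→2
Sample 6: 2→11
Sample 7: 11→16
Sample 4: 16→26
Sample 2: 26→47
Sample 5: 47→59

59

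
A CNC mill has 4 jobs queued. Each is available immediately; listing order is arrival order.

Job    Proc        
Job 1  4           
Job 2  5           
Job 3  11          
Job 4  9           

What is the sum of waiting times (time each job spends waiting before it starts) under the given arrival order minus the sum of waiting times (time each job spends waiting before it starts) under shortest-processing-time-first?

FIFO (arrival order): Job 1 Job 2 Job 3 Job 4.
Job 1: waits 0, runs 0→4
Job 2: waits 4, runs 4→9
Job 3: waits 9, runs 9→20
Job 4: waits 20, runs 20→29
Sum = 0+4+9+20 = 33.
SPT (increasing processing time): Job 1 Job 2 Job 4 Job 3.
Job 1: waits 0, runs 0→4
Job 2: waits 4, runs 4→9
Job 4: waits 9, runs 9→18
Job 3: waits 18, runs 18→29
Sum = 0+4+9+18 = 31.
Difference = 33 − 31 = 2.

2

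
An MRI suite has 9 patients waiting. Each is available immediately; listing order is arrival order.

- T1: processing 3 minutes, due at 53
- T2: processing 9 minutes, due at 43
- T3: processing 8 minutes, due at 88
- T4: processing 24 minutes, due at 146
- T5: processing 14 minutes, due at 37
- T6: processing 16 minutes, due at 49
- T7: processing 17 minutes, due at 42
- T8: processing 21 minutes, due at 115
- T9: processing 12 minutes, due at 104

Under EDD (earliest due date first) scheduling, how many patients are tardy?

2

EDD (increasing due date): T5 T7 T2 T6 T1 T3 T9 T8 T4.
T5: 0→14, due 37, tardiness 0
T7: 14→31, due 42, tardiness 0
T2: 31→40, due 43, tardiness 0
T6: 40→56, due 49, tardiness 7
T1: 56→59, due 53, tardiness 6
T3: 59→67, due 88, tardiness 0
T9: 67→79, due 104, tardiness 0
T8: 79→100, due 115, tardiness 0
T4: 100→124, due 146, tardiness 0
Late patients: 2.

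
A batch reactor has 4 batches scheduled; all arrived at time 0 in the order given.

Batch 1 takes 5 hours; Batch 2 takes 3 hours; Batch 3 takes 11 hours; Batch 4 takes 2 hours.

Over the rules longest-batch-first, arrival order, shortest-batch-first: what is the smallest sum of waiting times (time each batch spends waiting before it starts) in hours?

17

LPT (decreasing processing time): Batch 3 Batch 1 Batch 2 Batch 4.
Batch 3: waits 0, runs 0→11
Batch 1: waits 11, runs 11→16
Batch 2: waits 16, runs 16→19
Batch 4: waits 19, runs 19→21
Sum = 0+11+16+19 = 46.
FIFO (arrival order): Batch 1 Batch 2 Batch 3 Batch 4.
Batch 1: waits 0, runs 0→5
Batch 2: waits 5, runs 5→8
Batch 3: waits 8, runs 8→19
Batch 4: waits 19, runs 19→21
Sum = 0+5+8+19 = 32.
SPT (increasing processing time): Batch 4 Batch 2 Batch 1 Batch 3.
Batch 4: waits 0, runs 0→2
Batch 2: waits 2, runs 2→5
Batch 1: waits 5, runs 5→10
Batch 3: waits 10, runs 10→21
Sum = 0+2+5+10 = 17.
LPT 46, FIFO 32, SPT 17 → minimum 17.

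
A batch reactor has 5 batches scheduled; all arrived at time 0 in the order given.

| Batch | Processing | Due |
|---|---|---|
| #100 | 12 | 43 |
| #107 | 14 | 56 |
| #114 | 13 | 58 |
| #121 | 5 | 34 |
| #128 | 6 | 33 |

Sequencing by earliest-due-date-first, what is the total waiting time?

77

EDD (increasing due date): #128 #121 #100 #107 #114.
#128: waits 0, runs 0→6
#121: waits 6, runs 6→11
#100: waits 11, runs 11→23
#107: waits 23, runs 23→37
#114: waits 37, runs 37→50
Sum = 0+6+11+23+37 = 77.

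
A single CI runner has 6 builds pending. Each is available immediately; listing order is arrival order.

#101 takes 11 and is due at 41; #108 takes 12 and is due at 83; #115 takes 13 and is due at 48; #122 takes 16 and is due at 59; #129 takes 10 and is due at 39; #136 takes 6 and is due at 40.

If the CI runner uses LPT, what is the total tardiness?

62

LPT (decreasing processing time): #122 #115 #108 #101 #129 #136.
#122: 0→16, due 59, tardiness 0
#115: 16→29, due 48, tardiness 0
#108: 29→41, due 83, tardiness 0
#101: 41→52, due 41, tardiness 11
#129: 52→62, due 39, tardiness 23
#136: 62→68, due 40, tardiness 28
Sum = 0+0+0+11+23+28 = 62.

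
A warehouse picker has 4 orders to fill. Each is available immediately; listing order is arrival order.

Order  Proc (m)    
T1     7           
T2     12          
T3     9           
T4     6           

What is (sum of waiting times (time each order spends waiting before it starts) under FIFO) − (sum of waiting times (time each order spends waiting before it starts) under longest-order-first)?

-7

FIFO (arrival order): T1 T2 T3 T4.
T1: waits 0, runs 0→7
T2: waits 7, runs 7→19
T3: waits 19, runs 19→28
T4: waits 28, runs 28→34
Sum = 0+7+19+28 = 54.
LPT (decreasing processing time): T2 T3 T1 T4.
T2: waits 0, runs 0→12
T3: waits 12, runs 12→21
T1: waits 21, runs 21→28
T4: waits 28, runs 28→34
Sum = 0+12+21+28 = 61.
Difference = 54 − 61 = -7.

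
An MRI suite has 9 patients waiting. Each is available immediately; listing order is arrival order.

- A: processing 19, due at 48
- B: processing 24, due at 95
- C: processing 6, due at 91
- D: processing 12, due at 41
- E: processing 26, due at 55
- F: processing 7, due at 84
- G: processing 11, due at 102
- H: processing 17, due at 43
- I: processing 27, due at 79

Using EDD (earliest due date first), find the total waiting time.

624

EDD (increasing due date): D H A E I F C B G.
D: waits 0, runs 0→12
H: waits 12, runs 12→29
A: waits 29, runs 29→48
E: waits 48, runs 48→74
I: waits 74, runs 74→101
F: waits 101, runs 101→108
C: waits 108, runs 108→114
B: waits 114, runs 114→138
G: waits 138, runs 138→149
Sum = 0+12+29+48+74+101+108+114+138 = 624.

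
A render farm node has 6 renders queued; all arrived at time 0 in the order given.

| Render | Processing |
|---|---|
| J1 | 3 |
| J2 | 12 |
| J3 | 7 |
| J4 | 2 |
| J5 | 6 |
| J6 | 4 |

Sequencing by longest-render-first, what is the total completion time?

151

LPT (decreasing processing time): J2 J3 J5 J6 J1 J4.
J2: 0→12
J3: 12→19
J5: 19→25
J6: 25→29
J1: 29→32
J4: 32→34
Sum = 12+19+25+29+32+34 = 151.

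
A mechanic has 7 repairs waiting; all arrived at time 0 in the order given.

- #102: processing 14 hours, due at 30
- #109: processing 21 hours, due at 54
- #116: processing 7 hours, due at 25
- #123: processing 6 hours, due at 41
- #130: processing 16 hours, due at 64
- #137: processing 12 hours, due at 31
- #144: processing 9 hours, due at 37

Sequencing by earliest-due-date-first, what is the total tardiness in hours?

50

EDD (increasing due date): #116 #102 #137 #144 #123 #109 #130.
#116: 0→7, due 25, tardiness 0
#102: 7→21, due 30, tardiness 0
#137: 21→33, due 31, tardiness 2
#144: 33→42, due 37, tardiness 5
#123: 42→48, due 41, tardiness 7
#109: 48→69, due 54, tardiness 15
#130: 69→85, due 64, tardiness 21
Sum = 0+0+2+5+7+15+21 = 50.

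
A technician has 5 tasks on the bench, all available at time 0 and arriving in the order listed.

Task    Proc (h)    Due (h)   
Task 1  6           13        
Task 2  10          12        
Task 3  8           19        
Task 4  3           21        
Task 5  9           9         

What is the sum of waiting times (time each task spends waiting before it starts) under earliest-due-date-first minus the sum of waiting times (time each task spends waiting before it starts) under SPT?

31

EDD (increasing due date): Task 5 Task 2 Task 1 Task 3 Task 4.
Task 5: waits 0, runs 0→9
Task 2: waits 9, runs 9→19
Task 1: waits 19, runs 19→25
Task 3: waits 25, runs 25→33
Task 4: waits 33, runs 33→36
Sum = 0+9+19+25+33 = 86.
SPT (increasing processing time): Task 4 Task 1 Task 3 Task 5 Task 2.
Task 4: waits 0, runs 0→3
Task 1: waits 3, runs 3→9
Task 3: waits 9, runs 9→17
Task 5: waits 17, runs 17→26
Task 2: waits 26, runs 26→36
Sum = 0+3+9+17+26 = 55.
Difference = 86 − 55 = 31.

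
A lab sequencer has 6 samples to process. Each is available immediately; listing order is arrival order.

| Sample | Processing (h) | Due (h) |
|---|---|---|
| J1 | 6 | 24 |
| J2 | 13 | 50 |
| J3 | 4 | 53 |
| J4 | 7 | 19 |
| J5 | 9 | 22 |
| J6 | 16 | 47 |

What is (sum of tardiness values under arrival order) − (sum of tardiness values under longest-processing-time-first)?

FIFO (arrival order): J1 J2 J3 J4 J5 J6.
J1: 0→6, due 24, tardiness 0
J2: 6→19, due 50, tardiness 0
J3: 19→23, due 53, tardiness 0
J4: 23→30, due 19, tardiness 11
J5: 30→39, due 22, tardiness 17
J6: 39→55, due 47, tardiness 8
Sum = 0+0+0+11+17+8 = 36.
LPT (decreasing processing time): J6 J2 J5 J4 J1 J3.
J6: 0→16, due 47, tardiness 0
J2: 16→29, due 50, tardiness 0
J5: 29→38, due 22, tardiness 16
J4: 38→45, due 19, tardiness 26
J1: 45→51, due 24, tardiness 27
J3: 51→55, due 53, tardiness 2
Sum = 0+0+16+26+27+2 = 71.
Difference = 36 − 71 = -35.

-35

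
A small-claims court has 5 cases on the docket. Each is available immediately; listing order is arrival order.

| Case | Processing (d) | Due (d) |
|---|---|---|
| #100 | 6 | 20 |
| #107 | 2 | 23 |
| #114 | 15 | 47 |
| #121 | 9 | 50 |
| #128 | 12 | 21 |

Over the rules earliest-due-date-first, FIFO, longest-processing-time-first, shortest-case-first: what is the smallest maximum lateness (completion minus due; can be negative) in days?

EDD (increasing due date): #100 #128 #107 #114 #121.
#100: 0→6, due 20, lateness -14
#128: 6→18, due 21, lateness -3
#107: 18→20, due 23, lateness -3
#114: 20→35, due 47, lateness -12
#121: 35→44, due 50, lateness -6
Maximum = -3.
FIFO (arrival order): #100 #107 #114 #121 #128.
#100: 0→6, due 20, lateness -14
#107: 6→8, due 23, lateness -15
#114: 8→23, due 47, lateness -24
#121: 23→32, due 50, lateness -18
#128: 32→44, due 21, lateness 23
Maximum = 23.
LPT (decreasing processing time): #114 #128 #121 #100 #107.
#114: 0→15, due 47, lateness -32
#128: 15→27, due 21, lateness 6
#121: 27→36, due 50, lateness -14
#100: 36→42, due 20, lateness 22
#107: 42→44, due 23, lateness 21
Maximum = 22.
SPT (increasing processing time): #107 #100 #121 #128 #114.
#107: 0→2, due 23, lateness -21
#100: 2→8, due 20, lateness -12
#121: 8→17, due 50, lateness -33
#128: 17→29, due 21, lateness 8
#114: 29→44, due 47, lateness -3
Maximum = 8.
EDD -3, FIFO 23, LPT 22, SPT 8 → minimum -3.

-3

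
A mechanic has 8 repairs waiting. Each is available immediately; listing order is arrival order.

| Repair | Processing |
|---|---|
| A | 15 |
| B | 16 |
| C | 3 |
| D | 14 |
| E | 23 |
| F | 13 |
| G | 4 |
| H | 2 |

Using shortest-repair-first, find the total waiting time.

SPT (increasing processing time): H C G F D A B E.
H: waits 0, runs 0→2
C: waits 2, runs 2→5
G: waits 5, runs 5→9
F: waits 9, runs 9→22
D: waits 22, runs 22→36
A: waits 36, runs 36→51
B: waits 51, runs 51→67
E: waits 67, runs 67→90
Sum = 0+2+5+9+22+36+51+67 = 192.

192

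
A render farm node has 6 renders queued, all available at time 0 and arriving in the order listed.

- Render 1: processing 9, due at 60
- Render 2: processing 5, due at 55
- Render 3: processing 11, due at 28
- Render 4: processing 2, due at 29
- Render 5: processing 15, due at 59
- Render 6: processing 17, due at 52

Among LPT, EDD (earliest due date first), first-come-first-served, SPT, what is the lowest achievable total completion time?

153

LPT (decreasing processing time): Render 6 Render 5 Render 3 Render 1 Render 2 Render 4.
Render 6: 0→17
Render 5: 17→32
Render 3: 32→43
Render 1: 43→52
Render 2: 52→57
Render 4: 57→59
Sum = 17+32+43+52+57+59 = 260.
EDD (increasing due date): Render 3 Render 4 Render 6 Render 2 Render 5 Render 1.
Render 3: 0→11
Render 4: 11→13
Render 6: 13→30
Render 2: 30→35
Render 5: 35→50
Render 1: 50→59
Sum = 11+13+30+35+50+59 = 198.
FIFO (arrival order): Render 1 Render 2 Render 3 Render 4 Render 5 Render 6.
Render 1: 0→9
Render 2: 9→14
Render 3: 14→25
Render 4: 25→27
Render 5: 27→42
Render 6: 42→59
Sum = 9+14+25+27+42+59 = 176.
SPT (increasing processing time): Render 4 Render 2 Render 1 Render 3 Render 5 Render 6.
Render 4: 0→2
Render 2: 2→7
Render 1: 7→16
Render 3: 16→27
Render 5: 27→42
Render 6: 42→59
Sum = 2+7+16+27+42+59 = 153.
LPT 260, EDD 198, FIFO 176, SPT 153 → minimum 153.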